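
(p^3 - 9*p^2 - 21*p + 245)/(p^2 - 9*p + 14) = (p^2 - 2*p - 35)/(p - 2)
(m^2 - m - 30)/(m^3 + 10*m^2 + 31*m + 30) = (m - 6)/(m^2 + 5*m + 6)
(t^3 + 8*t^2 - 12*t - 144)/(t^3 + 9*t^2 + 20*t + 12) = (t^2 + 2*t - 24)/(t^2 + 3*t + 2)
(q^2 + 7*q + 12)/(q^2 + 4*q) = (q + 3)/q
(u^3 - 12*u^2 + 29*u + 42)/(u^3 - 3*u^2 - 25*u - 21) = (u - 6)/(u + 3)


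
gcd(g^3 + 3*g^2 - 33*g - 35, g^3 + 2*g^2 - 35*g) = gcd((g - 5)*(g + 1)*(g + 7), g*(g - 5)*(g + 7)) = g^2 + 2*g - 35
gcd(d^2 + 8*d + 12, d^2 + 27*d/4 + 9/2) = d + 6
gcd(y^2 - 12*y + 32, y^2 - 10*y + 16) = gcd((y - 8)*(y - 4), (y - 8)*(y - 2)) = y - 8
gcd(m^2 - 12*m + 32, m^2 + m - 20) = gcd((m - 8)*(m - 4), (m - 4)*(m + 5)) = m - 4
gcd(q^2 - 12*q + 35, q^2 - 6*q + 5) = q - 5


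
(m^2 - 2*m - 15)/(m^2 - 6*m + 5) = (m + 3)/(m - 1)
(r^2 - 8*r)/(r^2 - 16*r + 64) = r/(r - 8)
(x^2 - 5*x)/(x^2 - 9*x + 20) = x/(x - 4)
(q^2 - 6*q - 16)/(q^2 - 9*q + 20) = (q^2 - 6*q - 16)/(q^2 - 9*q + 20)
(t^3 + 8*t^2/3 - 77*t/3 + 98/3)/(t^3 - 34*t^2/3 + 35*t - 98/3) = (t + 7)/(t - 7)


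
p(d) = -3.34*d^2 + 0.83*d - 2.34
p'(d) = 0.83 - 6.68*d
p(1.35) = -7.31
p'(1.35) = -8.19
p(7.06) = -162.96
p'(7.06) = -46.33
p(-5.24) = -98.40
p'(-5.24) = 35.83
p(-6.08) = -130.85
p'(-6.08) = 41.44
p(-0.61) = -4.09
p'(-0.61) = 4.90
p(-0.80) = -5.14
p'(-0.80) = 6.17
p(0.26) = -2.35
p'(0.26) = -0.91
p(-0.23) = -2.71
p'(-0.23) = 2.37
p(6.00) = -117.60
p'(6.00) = -39.25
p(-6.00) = -127.56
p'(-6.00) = 40.91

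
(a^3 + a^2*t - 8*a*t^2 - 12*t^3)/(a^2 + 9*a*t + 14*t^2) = (a^2 - a*t - 6*t^2)/(a + 7*t)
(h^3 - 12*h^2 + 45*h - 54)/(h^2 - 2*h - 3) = (h^2 - 9*h + 18)/(h + 1)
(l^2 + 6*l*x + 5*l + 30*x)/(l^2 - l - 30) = (l + 6*x)/(l - 6)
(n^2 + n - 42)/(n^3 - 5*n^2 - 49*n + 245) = (n - 6)/(n^2 - 12*n + 35)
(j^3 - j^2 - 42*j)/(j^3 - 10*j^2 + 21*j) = (j + 6)/(j - 3)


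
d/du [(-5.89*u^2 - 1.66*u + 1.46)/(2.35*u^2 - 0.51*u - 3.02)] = (6.9049*u^2 + 28.7136*u + 5.7578)/(5.5225*u^4 - 2.397*u^3 - 13.9339*u^2 + 3.0804*u + 9.1204)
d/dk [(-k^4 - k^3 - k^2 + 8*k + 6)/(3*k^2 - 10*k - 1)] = (-6*k^5 + 27*k^4 + 24*k^3 - 11*k^2 - 34*k + 52)/(9*k^4 - 60*k^3 + 94*k^2 + 20*k + 1)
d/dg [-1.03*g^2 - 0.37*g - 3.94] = -2.06*g - 0.37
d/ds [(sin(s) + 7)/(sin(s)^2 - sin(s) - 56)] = -cos(s)/(sin(s) - 8)^2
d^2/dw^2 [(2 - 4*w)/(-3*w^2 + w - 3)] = 4*((5 - 18*w)*(3*w^2 - w + 3) + (2*w - 1)*(6*w - 1)^2)/(3*w^2 - w + 3)^3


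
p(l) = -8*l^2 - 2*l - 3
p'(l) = -16*l - 2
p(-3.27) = -82.00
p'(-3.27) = 50.32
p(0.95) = -12.12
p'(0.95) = -17.20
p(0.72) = -8.59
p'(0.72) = -13.52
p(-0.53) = -4.19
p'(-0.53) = 6.48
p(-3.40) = -88.68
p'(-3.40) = 52.40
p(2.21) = -46.49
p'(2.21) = -37.36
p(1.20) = -16.92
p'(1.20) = -21.20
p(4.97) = -210.55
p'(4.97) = -81.52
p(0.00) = -3.00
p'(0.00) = -2.00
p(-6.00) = -279.00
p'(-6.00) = 94.00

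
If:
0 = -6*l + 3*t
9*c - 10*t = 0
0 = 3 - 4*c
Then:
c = 3/4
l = 27/80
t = 27/40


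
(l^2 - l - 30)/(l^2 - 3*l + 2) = (l^2 - l - 30)/(l^2 - 3*l + 2)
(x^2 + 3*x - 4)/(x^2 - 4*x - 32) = (x - 1)/(x - 8)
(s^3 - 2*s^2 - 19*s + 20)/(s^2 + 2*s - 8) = (s^2 - 6*s + 5)/(s - 2)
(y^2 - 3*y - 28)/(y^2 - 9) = (y^2 - 3*y - 28)/(y^2 - 9)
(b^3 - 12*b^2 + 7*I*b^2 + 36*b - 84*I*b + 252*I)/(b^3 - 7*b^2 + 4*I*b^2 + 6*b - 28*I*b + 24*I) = (b^2 + b*(-6 + 7*I) - 42*I)/(b^2 + b*(-1 + 4*I) - 4*I)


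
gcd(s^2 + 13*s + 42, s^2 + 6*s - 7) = s + 7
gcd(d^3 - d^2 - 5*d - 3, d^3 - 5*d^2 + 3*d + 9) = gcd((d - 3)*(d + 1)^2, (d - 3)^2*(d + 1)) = d^2 - 2*d - 3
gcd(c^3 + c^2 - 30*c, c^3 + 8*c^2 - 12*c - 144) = c + 6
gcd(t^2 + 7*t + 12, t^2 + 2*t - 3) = t + 3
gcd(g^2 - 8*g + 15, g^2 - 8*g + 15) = g^2 - 8*g + 15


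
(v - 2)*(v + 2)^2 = v^3 + 2*v^2 - 4*v - 8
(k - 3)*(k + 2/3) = k^2 - 7*k/3 - 2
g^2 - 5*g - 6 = (g - 6)*(g + 1)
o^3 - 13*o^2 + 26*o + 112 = (o - 8)*(o - 7)*(o + 2)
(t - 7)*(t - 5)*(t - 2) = t^3 - 14*t^2 + 59*t - 70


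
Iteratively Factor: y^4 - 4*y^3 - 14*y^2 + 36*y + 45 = (y - 3)*(y^3 - y^2 - 17*y - 15) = (y - 3)*(y + 1)*(y^2 - 2*y - 15) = (y - 3)*(y + 1)*(y + 3)*(y - 5)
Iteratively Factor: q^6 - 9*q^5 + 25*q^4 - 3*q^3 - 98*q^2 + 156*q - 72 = (q - 1)*(q^5 - 8*q^4 + 17*q^3 + 14*q^2 - 84*q + 72) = (q - 2)*(q - 1)*(q^4 - 6*q^3 + 5*q^2 + 24*q - 36) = (q - 3)*(q - 2)*(q - 1)*(q^3 - 3*q^2 - 4*q + 12) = (q - 3)^2*(q - 2)*(q - 1)*(q^2 - 4) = (q - 3)^2*(q - 2)^2*(q - 1)*(q + 2)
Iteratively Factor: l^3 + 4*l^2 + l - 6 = (l + 3)*(l^2 + l - 2) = (l - 1)*(l + 3)*(l + 2)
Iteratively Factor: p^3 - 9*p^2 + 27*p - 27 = (p - 3)*(p^2 - 6*p + 9) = (p - 3)^2*(p - 3)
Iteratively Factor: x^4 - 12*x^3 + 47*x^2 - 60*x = (x)*(x^3 - 12*x^2 + 47*x - 60) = x*(x - 3)*(x^2 - 9*x + 20) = x*(x - 5)*(x - 3)*(x - 4)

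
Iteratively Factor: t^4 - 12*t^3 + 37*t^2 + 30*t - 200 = (t + 2)*(t^3 - 14*t^2 + 65*t - 100) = (t - 5)*(t + 2)*(t^2 - 9*t + 20) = (t - 5)*(t - 4)*(t + 2)*(t - 5)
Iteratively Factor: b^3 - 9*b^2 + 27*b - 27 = (b - 3)*(b^2 - 6*b + 9) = (b - 3)^2*(b - 3)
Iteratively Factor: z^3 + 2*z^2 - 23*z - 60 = (z + 3)*(z^2 - z - 20) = (z - 5)*(z + 3)*(z + 4)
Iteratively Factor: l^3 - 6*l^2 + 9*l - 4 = (l - 1)*(l^2 - 5*l + 4) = (l - 1)^2*(l - 4)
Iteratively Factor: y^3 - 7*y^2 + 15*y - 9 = (y - 3)*(y^2 - 4*y + 3) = (y - 3)^2*(y - 1)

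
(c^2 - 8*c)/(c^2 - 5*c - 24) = c/(c + 3)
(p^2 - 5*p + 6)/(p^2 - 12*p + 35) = (p^2 - 5*p + 6)/(p^2 - 12*p + 35)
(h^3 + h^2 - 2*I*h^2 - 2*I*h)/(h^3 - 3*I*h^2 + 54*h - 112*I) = h*(h + 1)/(h^2 - I*h + 56)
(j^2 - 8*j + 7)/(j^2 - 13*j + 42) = (j - 1)/(j - 6)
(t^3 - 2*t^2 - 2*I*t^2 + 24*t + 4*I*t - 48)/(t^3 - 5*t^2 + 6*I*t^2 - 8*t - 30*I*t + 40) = (t^2 + t*(-2 - 6*I) + 12*I)/(t^2 + t*(-5 + 2*I) - 10*I)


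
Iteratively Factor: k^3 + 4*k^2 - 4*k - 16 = (k - 2)*(k^2 + 6*k + 8) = (k - 2)*(k + 2)*(k + 4)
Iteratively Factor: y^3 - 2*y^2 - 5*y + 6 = (y - 1)*(y^2 - y - 6) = (y - 3)*(y - 1)*(y + 2)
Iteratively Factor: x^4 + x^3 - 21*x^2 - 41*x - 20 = (x + 1)*(x^3 - 21*x - 20) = (x + 1)^2*(x^2 - x - 20) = (x + 1)^2*(x + 4)*(x - 5)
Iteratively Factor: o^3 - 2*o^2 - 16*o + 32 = (o + 4)*(o^2 - 6*o + 8) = (o - 4)*(o + 4)*(o - 2)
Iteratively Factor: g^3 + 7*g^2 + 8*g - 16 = (g + 4)*(g^2 + 3*g - 4) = (g - 1)*(g + 4)*(g + 4)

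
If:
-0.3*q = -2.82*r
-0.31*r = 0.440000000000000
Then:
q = -13.34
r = -1.42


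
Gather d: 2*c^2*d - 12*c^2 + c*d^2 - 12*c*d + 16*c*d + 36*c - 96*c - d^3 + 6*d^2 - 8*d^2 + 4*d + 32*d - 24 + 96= -12*c^2 - 60*c - d^3 + d^2*(c - 2) + d*(2*c^2 + 4*c + 36) + 72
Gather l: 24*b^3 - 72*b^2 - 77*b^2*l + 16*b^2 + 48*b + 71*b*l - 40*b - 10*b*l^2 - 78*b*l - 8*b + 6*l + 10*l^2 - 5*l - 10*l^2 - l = 24*b^3 - 56*b^2 - 10*b*l^2 + l*(-77*b^2 - 7*b)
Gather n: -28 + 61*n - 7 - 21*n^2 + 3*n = -21*n^2 + 64*n - 35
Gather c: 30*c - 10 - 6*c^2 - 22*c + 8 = -6*c^2 + 8*c - 2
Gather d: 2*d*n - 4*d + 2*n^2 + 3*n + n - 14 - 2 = d*(2*n - 4) + 2*n^2 + 4*n - 16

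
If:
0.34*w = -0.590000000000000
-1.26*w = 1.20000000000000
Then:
No Solution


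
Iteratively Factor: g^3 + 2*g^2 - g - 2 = (g + 1)*(g^2 + g - 2) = (g + 1)*(g + 2)*(g - 1)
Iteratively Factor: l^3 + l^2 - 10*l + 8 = (l - 2)*(l^2 + 3*l - 4) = (l - 2)*(l - 1)*(l + 4)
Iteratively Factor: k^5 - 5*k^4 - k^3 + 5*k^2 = (k)*(k^4 - 5*k^3 - k^2 + 5*k) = k*(k - 1)*(k^3 - 4*k^2 - 5*k) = k*(k - 5)*(k - 1)*(k^2 + k) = k^2*(k - 5)*(k - 1)*(k + 1)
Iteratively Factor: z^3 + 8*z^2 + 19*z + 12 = (z + 1)*(z^2 + 7*z + 12) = (z + 1)*(z + 4)*(z + 3)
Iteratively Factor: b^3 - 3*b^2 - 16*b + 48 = (b + 4)*(b^2 - 7*b + 12) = (b - 3)*(b + 4)*(b - 4)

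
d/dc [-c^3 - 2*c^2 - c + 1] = -3*c^2 - 4*c - 1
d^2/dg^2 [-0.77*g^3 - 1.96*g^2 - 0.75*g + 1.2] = -4.62*g - 3.92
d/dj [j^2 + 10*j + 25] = 2*j + 10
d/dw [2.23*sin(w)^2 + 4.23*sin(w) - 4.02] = (4.46*sin(w) + 4.23)*cos(w)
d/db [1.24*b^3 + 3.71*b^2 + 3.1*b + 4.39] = 3.72*b^2 + 7.42*b + 3.1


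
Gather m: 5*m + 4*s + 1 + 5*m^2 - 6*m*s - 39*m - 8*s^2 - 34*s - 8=5*m^2 + m*(-6*s - 34) - 8*s^2 - 30*s - 7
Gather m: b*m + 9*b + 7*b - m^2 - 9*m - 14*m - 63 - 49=16*b - m^2 + m*(b - 23) - 112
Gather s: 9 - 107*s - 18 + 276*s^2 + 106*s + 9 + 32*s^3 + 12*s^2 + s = 32*s^3 + 288*s^2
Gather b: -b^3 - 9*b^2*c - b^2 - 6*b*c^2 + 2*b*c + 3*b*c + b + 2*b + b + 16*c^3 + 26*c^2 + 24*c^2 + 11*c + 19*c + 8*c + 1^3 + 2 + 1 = -b^3 + b^2*(-9*c - 1) + b*(-6*c^2 + 5*c + 4) + 16*c^3 + 50*c^2 + 38*c + 4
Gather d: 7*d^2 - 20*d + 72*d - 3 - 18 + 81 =7*d^2 + 52*d + 60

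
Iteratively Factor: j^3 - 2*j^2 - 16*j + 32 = (j - 2)*(j^2 - 16) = (j - 2)*(j + 4)*(j - 4)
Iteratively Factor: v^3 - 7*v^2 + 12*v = (v - 4)*(v^2 - 3*v) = v*(v - 4)*(v - 3)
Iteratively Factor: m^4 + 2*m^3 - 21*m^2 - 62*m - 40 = (m + 4)*(m^3 - 2*m^2 - 13*m - 10) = (m - 5)*(m + 4)*(m^2 + 3*m + 2) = (m - 5)*(m + 2)*(m + 4)*(m + 1)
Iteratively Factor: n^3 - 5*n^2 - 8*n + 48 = (n - 4)*(n^2 - n - 12) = (n - 4)*(n + 3)*(n - 4)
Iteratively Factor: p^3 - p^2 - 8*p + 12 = (p + 3)*(p^2 - 4*p + 4) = (p - 2)*(p + 3)*(p - 2)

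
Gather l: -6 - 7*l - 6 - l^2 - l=-l^2 - 8*l - 12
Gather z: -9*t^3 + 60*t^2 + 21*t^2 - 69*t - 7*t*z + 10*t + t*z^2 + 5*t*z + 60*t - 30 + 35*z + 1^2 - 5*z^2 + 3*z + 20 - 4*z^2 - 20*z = -9*t^3 + 81*t^2 + t + z^2*(t - 9) + z*(18 - 2*t) - 9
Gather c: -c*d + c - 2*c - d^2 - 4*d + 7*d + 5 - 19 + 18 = c*(-d - 1) - d^2 + 3*d + 4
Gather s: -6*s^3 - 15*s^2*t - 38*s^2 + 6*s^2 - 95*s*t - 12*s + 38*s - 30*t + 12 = -6*s^3 + s^2*(-15*t - 32) + s*(26 - 95*t) - 30*t + 12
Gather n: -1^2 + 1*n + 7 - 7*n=6 - 6*n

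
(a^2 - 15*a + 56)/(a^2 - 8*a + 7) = (a - 8)/(a - 1)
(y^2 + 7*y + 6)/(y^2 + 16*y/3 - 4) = 3*(y + 1)/(3*y - 2)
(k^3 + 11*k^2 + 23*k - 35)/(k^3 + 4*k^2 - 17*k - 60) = (k^2 + 6*k - 7)/(k^2 - k - 12)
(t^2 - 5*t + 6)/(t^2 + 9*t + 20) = (t^2 - 5*t + 6)/(t^2 + 9*t + 20)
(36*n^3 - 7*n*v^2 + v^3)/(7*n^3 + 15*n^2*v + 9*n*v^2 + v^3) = (36*n^3 - 7*n*v^2 + v^3)/(7*n^3 + 15*n^2*v + 9*n*v^2 + v^3)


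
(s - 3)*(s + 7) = s^2 + 4*s - 21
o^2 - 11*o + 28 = (o - 7)*(o - 4)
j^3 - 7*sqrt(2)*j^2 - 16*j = j*(j - 8*sqrt(2))*(j + sqrt(2))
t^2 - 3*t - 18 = (t - 6)*(t + 3)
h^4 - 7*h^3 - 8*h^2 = h^2*(h - 8)*(h + 1)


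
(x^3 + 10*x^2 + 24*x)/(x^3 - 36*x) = (x + 4)/(x - 6)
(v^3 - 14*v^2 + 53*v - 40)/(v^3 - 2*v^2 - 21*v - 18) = (-v^3 + 14*v^2 - 53*v + 40)/(-v^3 + 2*v^2 + 21*v + 18)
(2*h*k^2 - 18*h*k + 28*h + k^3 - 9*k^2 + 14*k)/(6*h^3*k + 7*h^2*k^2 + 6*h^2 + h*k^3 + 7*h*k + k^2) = (2*h*k^2 - 18*h*k + 28*h + k^3 - 9*k^2 + 14*k)/(6*h^3*k + 7*h^2*k^2 + 6*h^2 + h*k^3 + 7*h*k + k^2)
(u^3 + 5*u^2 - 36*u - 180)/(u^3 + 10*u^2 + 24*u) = (u^2 - u - 30)/(u*(u + 4))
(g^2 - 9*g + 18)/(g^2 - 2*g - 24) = (g - 3)/(g + 4)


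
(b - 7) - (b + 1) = -8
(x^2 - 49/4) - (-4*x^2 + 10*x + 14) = 5*x^2 - 10*x - 105/4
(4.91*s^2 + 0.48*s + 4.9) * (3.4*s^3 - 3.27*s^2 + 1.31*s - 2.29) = 16.694*s^5 - 14.4237*s^4 + 21.5225*s^3 - 26.6381*s^2 + 5.3198*s - 11.221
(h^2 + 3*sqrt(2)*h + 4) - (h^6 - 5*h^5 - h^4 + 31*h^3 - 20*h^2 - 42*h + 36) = -h^6 + 5*h^5 + h^4 - 31*h^3 + 21*h^2 + 3*sqrt(2)*h + 42*h - 32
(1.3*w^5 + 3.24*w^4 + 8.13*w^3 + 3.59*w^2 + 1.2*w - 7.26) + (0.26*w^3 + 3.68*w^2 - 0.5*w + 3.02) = 1.3*w^5 + 3.24*w^4 + 8.39*w^3 + 7.27*w^2 + 0.7*w - 4.24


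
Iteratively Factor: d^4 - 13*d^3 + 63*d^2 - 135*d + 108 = (d - 3)*(d^3 - 10*d^2 + 33*d - 36) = (d - 3)^2*(d^2 - 7*d + 12) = (d - 3)^3*(d - 4)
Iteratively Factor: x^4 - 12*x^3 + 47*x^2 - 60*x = (x - 4)*(x^3 - 8*x^2 + 15*x) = x*(x - 4)*(x^2 - 8*x + 15) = x*(x - 5)*(x - 4)*(x - 3)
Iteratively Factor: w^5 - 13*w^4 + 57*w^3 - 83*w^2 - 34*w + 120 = (w - 2)*(w^4 - 11*w^3 + 35*w^2 - 13*w - 60) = (w - 5)*(w - 2)*(w^3 - 6*w^2 + 5*w + 12) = (w - 5)*(w - 3)*(w - 2)*(w^2 - 3*w - 4) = (w - 5)*(w - 3)*(w - 2)*(w + 1)*(w - 4)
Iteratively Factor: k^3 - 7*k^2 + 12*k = (k - 3)*(k^2 - 4*k) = k*(k - 3)*(k - 4)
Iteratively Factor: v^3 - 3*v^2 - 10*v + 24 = (v + 3)*(v^2 - 6*v + 8) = (v - 2)*(v + 3)*(v - 4)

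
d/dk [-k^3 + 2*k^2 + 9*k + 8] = -3*k^2 + 4*k + 9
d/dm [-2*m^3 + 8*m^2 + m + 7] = -6*m^2 + 16*m + 1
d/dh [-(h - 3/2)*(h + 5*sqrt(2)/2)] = -2*h - 5*sqrt(2)/2 + 3/2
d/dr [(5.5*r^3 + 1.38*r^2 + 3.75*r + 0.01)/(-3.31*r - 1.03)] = (-36.41*r^3 - 21.5628*r^2 - 2.8428*r - 3.8294)/(10.9561*r^2 + 6.8186*r + 1.0609)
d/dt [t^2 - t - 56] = 2*t - 1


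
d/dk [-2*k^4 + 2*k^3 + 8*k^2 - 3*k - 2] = -8*k^3 + 6*k^2 + 16*k - 3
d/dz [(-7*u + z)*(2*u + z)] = -5*u + 2*z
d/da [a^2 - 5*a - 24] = 2*a - 5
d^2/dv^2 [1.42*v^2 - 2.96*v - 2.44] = 2.84000000000000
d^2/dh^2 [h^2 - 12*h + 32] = 2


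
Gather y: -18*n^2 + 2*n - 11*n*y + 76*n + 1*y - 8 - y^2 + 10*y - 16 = -18*n^2 + 78*n - y^2 + y*(11 - 11*n) - 24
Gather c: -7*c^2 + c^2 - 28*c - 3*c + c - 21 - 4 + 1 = -6*c^2 - 30*c - 24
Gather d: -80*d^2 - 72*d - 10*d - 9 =-80*d^2 - 82*d - 9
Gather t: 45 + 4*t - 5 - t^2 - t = -t^2 + 3*t + 40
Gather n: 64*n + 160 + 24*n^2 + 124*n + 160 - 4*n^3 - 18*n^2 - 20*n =-4*n^3 + 6*n^2 + 168*n + 320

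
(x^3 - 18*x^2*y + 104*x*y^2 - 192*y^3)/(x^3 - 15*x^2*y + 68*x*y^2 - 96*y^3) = (x - 6*y)/(x - 3*y)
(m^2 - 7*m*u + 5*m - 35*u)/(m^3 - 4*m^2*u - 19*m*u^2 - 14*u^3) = (m + 5)/(m^2 + 3*m*u + 2*u^2)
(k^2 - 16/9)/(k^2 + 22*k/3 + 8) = (k - 4/3)/(k + 6)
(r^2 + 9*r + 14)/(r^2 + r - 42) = (r + 2)/(r - 6)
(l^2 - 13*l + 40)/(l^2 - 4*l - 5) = (l - 8)/(l + 1)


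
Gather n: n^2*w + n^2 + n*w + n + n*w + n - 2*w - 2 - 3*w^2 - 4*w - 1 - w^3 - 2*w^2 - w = n^2*(w + 1) + n*(2*w + 2) - w^3 - 5*w^2 - 7*w - 3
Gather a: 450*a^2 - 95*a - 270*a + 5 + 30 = 450*a^2 - 365*a + 35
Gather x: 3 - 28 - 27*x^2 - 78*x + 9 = -27*x^2 - 78*x - 16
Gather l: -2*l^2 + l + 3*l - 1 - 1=-2*l^2 + 4*l - 2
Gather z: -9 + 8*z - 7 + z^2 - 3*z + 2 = z^2 + 5*z - 14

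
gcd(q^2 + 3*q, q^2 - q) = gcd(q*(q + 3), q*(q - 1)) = q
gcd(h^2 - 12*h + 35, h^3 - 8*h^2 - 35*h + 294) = h - 7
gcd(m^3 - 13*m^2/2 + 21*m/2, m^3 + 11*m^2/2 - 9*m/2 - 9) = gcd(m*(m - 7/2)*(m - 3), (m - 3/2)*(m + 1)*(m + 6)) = 1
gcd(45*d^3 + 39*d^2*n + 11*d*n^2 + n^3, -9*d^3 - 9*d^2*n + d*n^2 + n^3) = 3*d + n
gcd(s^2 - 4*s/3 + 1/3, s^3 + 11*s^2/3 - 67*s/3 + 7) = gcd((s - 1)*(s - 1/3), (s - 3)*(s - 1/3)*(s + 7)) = s - 1/3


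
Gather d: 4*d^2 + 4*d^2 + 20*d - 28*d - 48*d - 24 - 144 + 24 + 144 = 8*d^2 - 56*d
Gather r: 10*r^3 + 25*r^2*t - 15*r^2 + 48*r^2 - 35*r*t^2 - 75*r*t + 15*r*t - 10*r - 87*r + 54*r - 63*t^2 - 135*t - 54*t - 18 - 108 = 10*r^3 + r^2*(25*t + 33) + r*(-35*t^2 - 60*t - 43) - 63*t^2 - 189*t - 126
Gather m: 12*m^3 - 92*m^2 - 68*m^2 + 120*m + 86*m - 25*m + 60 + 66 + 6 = 12*m^3 - 160*m^2 + 181*m + 132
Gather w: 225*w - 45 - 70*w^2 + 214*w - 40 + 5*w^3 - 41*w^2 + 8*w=5*w^3 - 111*w^2 + 447*w - 85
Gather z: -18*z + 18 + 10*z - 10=8 - 8*z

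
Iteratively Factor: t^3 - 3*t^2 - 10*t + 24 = (t + 3)*(t^2 - 6*t + 8) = (t - 2)*(t + 3)*(t - 4)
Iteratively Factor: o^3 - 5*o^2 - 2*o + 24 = (o - 4)*(o^2 - o - 6) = (o - 4)*(o + 2)*(o - 3)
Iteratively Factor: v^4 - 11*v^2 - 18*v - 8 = (v + 1)*(v^3 - v^2 - 10*v - 8) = (v + 1)^2*(v^2 - 2*v - 8) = (v + 1)^2*(v + 2)*(v - 4)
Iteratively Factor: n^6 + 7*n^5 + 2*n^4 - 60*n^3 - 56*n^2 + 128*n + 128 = (n + 4)*(n^5 + 3*n^4 - 10*n^3 - 20*n^2 + 24*n + 32) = (n + 4)^2*(n^4 - n^3 - 6*n^2 + 4*n + 8) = (n + 2)*(n + 4)^2*(n^3 - 3*n^2 + 4) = (n + 1)*(n + 2)*(n + 4)^2*(n^2 - 4*n + 4) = (n - 2)*(n + 1)*(n + 2)*(n + 4)^2*(n - 2)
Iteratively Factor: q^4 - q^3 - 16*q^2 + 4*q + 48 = (q - 4)*(q^3 + 3*q^2 - 4*q - 12) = (q - 4)*(q + 3)*(q^2 - 4) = (q - 4)*(q + 2)*(q + 3)*(q - 2)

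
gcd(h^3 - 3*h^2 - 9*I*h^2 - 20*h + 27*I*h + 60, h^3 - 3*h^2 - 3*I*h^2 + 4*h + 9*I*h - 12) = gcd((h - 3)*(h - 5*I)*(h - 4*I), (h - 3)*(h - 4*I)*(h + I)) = h^2 + h*(-3 - 4*I) + 12*I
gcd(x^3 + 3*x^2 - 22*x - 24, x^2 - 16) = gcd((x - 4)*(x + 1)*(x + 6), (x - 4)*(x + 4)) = x - 4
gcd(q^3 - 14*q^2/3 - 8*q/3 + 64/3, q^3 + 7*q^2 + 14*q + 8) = q + 2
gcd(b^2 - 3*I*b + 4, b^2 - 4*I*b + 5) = b + I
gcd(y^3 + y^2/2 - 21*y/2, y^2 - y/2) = y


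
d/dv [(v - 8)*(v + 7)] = 2*v - 1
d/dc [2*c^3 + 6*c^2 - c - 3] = 6*c^2 + 12*c - 1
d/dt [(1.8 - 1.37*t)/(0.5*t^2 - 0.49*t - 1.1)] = (0.685*t^2 - 1.8*t + 2.389)/(0.25*t^4 - 0.49*t^3 - 0.8599*t^2 + 1.078*t + 1.21)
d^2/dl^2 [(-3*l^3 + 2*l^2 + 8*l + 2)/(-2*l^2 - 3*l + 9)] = 2*(61*l^3 - 375*l^2 + 261*l - 432)/(8*l^6 + 36*l^5 - 54*l^4 - 297*l^3 + 243*l^2 + 729*l - 729)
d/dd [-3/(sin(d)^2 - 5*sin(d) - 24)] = 3*(2*sin(d) - 5)*cos(d)/((sin(d) - 8)^2*(sin(d) + 3)^2)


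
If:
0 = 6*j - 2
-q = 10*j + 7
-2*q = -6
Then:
No Solution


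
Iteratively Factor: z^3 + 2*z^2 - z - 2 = (z + 1)*(z^2 + z - 2) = (z - 1)*(z + 1)*(z + 2)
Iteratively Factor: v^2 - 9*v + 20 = (v - 5)*(v - 4)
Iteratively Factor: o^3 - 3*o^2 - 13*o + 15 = (o + 3)*(o^2 - 6*o + 5) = (o - 1)*(o + 3)*(o - 5)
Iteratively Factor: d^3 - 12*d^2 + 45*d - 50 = (d - 2)*(d^2 - 10*d + 25) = (d - 5)*(d - 2)*(d - 5)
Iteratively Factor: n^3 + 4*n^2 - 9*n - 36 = (n + 4)*(n^2 - 9) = (n + 3)*(n + 4)*(n - 3)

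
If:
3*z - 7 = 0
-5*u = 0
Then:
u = 0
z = 7/3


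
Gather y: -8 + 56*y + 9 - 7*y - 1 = 49*y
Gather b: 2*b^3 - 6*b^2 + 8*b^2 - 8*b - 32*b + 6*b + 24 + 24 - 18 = 2*b^3 + 2*b^2 - 34*b + 30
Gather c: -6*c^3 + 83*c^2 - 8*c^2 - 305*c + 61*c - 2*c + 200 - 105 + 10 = -6*c^3 + 75*c^2 - 246*c + 105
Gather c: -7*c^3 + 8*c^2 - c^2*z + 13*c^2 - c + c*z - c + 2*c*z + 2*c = -7*c^3 + c^2*(21 - z) + 3*c*z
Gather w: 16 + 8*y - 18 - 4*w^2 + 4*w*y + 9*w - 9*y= -4*w^2 + w*(4*y + 9) - y - 2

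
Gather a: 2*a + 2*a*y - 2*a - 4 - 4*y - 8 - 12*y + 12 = 2*a*y - 16*y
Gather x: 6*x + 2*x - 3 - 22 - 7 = 8*x - 32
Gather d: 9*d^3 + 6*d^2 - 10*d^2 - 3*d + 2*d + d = 9*d^3 - 4*d^2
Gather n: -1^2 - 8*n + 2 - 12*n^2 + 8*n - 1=-12*n^2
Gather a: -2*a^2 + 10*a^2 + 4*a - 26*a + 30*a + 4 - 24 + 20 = 8*a^2 + 8*a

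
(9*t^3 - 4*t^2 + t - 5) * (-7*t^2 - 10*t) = -63*t^5 - 62*t^4 + 33*t^3 + 25*t^2 + 50*t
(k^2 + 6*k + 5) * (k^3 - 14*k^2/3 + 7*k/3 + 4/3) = k^5 + 4*k^4/3 - 62*k^3/3 - 8*k^2 + 59*k/3 + 20/3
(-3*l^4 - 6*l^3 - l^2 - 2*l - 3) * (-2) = 6*l^4 + 12*l^3 + 2*l^2 + 4*l + 6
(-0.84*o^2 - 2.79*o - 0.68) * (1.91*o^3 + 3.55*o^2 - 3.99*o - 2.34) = -1.6044*o^5 - 8.3109*o^4 - 7.8517*o^3 + 10.6837*o^2 + 9.2418*o + 1.5912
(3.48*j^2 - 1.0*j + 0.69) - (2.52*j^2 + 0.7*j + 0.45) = 0.96*j^2 - 1.7*j + 0.24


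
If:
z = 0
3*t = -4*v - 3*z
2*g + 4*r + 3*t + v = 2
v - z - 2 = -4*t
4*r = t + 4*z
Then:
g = 0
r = 2/13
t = 8/13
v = -6/13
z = 0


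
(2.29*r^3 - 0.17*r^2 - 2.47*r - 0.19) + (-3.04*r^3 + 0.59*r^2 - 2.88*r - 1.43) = -0.75*r^3 + 0.42*r^2 - 5.35*r - 1.62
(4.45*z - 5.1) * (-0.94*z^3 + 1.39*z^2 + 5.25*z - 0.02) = -4.183*z^4 + 10.9795*z^3 + 16.2735*z^2 - 26.864*z + 0.102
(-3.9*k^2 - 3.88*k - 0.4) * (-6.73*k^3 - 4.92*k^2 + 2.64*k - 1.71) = 26.247*k^5 + 45.3004*k^4 + 11.4856*k^3 - 1.6062*k^2 + 5.5788*k + 0.684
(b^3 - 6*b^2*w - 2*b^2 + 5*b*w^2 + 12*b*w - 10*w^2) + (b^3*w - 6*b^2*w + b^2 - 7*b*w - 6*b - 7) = b^3*w + b^3 - 12*b^2*w - b^2 + 5*b*w^2 + 5*b*w - 6*b - 10*w^2 - 7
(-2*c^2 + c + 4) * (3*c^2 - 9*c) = -6*c^4 + 21*c^3 + 3*c^2 - 36*c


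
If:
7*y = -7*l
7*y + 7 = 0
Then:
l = 1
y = -1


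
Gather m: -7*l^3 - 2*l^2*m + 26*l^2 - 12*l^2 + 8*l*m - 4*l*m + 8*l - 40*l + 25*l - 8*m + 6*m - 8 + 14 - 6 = -7*l^3 + 14*l^2 - 7*l + m*(-2*l^2 + 4*l - 2)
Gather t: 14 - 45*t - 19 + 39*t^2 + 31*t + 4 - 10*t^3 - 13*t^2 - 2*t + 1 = -10*t^3 + 26*t^2 - 16*t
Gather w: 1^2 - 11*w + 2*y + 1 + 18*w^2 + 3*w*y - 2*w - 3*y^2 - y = 18*w^2 + w*(3*y - 13) - 3*y^2 + y + 2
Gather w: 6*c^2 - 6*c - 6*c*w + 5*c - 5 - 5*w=6*c^2 - c + w*(-6*c - 5) - 5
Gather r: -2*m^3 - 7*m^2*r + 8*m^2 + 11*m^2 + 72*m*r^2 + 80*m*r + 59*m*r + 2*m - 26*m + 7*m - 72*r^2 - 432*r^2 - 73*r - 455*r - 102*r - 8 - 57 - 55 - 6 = -2*m^3 + 19*m^2 - 17*m + r^2*(72*m - 504) + r*(-7*m^2 + 139*m - 630) - 126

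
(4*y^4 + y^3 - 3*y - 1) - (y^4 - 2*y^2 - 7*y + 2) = 3*y^4 + y^3 + 2*y^2 + 4*y - 3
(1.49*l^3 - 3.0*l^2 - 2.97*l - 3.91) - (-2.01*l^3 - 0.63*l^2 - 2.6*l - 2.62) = 3.5*l^3 - 2.37*l^2 - 0.37*l - 1.29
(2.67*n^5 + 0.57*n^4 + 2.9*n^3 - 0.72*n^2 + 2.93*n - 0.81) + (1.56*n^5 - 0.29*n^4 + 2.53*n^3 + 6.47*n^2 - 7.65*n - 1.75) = 4.23*n^5 + 0.28*n^4 + 5.43*n^3 + 5.75*n^2 - 4.72*n - 2.56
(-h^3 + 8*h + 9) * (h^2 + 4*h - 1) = -h^5 - 4*h^4 + 9*h^3 + 41*h^2 + 28*h - 9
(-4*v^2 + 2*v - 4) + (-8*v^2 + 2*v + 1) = -12*v^2 + 4*v - 3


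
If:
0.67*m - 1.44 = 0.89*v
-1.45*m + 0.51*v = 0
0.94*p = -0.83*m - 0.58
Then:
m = -0.77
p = 0.07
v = -2.20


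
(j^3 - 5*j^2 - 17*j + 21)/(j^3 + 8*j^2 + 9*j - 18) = (j - 7)/(j + 6)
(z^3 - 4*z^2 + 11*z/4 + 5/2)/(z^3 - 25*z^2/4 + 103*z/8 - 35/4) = 2*(2*z + 1)/(4*z - 7)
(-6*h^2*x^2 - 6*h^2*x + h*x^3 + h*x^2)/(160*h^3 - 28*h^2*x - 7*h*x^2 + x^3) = h*x*(-6*h*x - 6*h + x^2 + x)/(160*h^3 - 28*h^2*x - 7*h*x^2 + x^3)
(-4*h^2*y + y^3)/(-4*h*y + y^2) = (4*h^2 - y^2)/(4*h - y)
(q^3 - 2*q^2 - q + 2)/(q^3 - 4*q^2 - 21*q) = (-q^3 + 2*q^2 + q - 2)/(q*(-q^2 + 4*q + 21))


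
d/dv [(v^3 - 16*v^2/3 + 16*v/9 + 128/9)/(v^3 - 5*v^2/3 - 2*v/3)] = (99*v^4 - 132*v^3 - 976*v^2 + 1280*v + 256)/(3*v^2*(9*v^4 - 30*v^3 + 13*v^2 + 20*v + 4))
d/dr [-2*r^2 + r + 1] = 1 - 4*r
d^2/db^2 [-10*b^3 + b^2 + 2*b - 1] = 2 - 60*b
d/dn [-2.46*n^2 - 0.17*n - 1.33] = -4.92*n - 0.17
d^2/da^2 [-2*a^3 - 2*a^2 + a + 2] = -12*a - 4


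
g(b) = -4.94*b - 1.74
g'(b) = -4.94000000000000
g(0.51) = -4.26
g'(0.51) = -4.94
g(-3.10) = 13.57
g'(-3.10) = -4.94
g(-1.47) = 5.52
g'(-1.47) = -4.94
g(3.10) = -17.05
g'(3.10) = -4.94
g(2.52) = -14.19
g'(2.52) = -4.94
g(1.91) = -11.18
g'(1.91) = -4.94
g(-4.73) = 21.63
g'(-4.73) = -4.94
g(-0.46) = 0.53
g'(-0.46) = -4.94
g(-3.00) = 13.08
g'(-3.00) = -4.94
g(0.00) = -1.74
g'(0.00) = -4.94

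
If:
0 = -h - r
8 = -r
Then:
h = 8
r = -8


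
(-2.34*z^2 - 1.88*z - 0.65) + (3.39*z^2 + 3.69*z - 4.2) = 1.05*z^2 + 1.81*z - 4.85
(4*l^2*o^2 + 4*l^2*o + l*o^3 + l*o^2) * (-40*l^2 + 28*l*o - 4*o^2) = -160*l^4*o^2 - 160*l^4*o + 72*l^3*o^3 + 72*l^3*o^2 + 12*l^2*o^4 + 12*l^2*o^3 - 4*l*o^5 - 4*l*o^4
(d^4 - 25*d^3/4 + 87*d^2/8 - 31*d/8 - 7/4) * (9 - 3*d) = -3*d^5 + 111*d^4/4 - 711*d^3/8 + 219*d^2/2 - 237*d/8 - 63/4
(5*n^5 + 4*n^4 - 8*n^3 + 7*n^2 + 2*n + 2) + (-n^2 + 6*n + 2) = 5*n^5 + 4*n^4 - 8*n^3 + 6*n^2 + 8*n + 4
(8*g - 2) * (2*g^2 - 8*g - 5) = 16*g^3 - 68*g^2 - 24*g + 10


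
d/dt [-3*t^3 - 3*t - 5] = -9*t^2 - 3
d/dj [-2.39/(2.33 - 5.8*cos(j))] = 13.862*sin(j)/(5.8*cos(j) - 2.33)^2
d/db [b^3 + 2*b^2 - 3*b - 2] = 3*b^2 + 4*b - 3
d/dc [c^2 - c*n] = 2*c - n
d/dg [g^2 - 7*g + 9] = 2*g - 7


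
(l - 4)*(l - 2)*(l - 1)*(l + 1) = l^4 - 6*l^3 + 7*l^2 + 6*l - 8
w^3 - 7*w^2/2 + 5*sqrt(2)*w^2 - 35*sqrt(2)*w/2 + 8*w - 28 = (w - 7/2)*(w + sqrt(2))*(w + 4*sqrt(2))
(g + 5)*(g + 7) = g^2 + 12*g + 35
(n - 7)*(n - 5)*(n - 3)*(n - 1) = n^4 - 16*n^3 + 86*n^2 - 176*n + 105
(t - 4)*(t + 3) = t^2 - t - 12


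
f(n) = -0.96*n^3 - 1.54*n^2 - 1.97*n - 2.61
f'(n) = -2.88*n^2 - 3.08*n - 1.97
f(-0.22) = -2.24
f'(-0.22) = -1.43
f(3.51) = -70.01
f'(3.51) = -48.26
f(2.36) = -28.45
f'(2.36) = -25.28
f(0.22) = -3.13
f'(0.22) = -2.79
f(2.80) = -41.27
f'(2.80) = -33.17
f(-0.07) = -2.48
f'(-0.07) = -1.77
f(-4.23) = 50.83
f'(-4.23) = -40.47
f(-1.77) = 1.38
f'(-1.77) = -5.54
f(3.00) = -48.30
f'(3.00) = -37.13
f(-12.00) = 1458.15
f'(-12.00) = -379.73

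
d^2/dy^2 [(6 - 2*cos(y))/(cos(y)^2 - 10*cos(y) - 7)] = 2*(-9*sin(y)^4*cos(y) + 2*sin(y)^4 - 440*sin(y)^2 - 134*cos(y) - 69*cos(3*y)/2 + cos(5*y)/2 - 344)/(sin(y)^2 + 10*cos(y) + 6)^3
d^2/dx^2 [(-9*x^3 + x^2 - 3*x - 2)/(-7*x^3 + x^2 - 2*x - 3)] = 2*(14*x^6 + 63*x^5 - 567*x^4 + 57*x^3 - 135*x^2 + 132*x - 13)/(343*x^9 - 147*x^8 + 315*x^7 + 356*x^6 - 36*x^5 + 249*x^4 + 161*x^3 + 9*x^2 + 54*x + 27)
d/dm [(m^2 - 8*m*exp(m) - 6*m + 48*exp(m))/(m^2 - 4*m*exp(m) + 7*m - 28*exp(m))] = ((m^2 - 8*m*exp(m) - 6*m + 48*exp(m))*(4*m*exp(m) - 2*m + 32*exp(m) - 7) + 2*(m^2 - 4*m*exp(m) + 7*m - 28*exp(m))*(-4*m*exp(m) + m + 20*exp(m) - 3))/(m^2 - 4*m*exp(m) + 7*m - 28*exp(m))^2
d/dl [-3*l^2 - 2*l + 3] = -6*l - 2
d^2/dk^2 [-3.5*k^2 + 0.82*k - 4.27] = -7.00000000000000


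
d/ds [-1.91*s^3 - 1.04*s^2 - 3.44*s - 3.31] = -5.73*s^2 - 2.08*s - 3.44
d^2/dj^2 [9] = 0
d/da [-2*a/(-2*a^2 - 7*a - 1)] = 2*(1 - 2*a^2)/(4*a^4 + 28*a^3 + 53*a^2 + 14*a + 1)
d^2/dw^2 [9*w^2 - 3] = 18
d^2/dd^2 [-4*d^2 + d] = -8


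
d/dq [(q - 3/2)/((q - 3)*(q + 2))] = (-q^2 + 3*q - 15/2)/(q^4 - 2*q^3 - 11*q^2 + 12*q + 36)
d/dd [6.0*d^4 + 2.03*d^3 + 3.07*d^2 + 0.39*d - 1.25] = 24.0*d^3 + 6.09*d^2 + 6.14*d + 0.39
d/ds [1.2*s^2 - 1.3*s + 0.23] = 2.4*s - 1.3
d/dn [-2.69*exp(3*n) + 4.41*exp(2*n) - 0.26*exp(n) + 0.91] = (-8.07*exp(2*n) + 8.82*exp(n) - 0.26)*exp(n)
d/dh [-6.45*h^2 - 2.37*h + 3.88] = -12.9*h - 2.37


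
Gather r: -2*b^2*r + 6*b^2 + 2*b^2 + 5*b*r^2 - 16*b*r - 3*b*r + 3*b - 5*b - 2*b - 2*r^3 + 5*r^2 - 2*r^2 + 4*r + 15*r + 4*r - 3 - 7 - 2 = 8*b^2 - 4*b - 2*r^3 + r^2*(5*b + 3) + r*(-2*b^2 - 19*b + 23) - 12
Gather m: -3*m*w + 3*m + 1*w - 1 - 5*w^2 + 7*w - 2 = m*(3 - 3*w) - 5*w^2 + 8*w - 3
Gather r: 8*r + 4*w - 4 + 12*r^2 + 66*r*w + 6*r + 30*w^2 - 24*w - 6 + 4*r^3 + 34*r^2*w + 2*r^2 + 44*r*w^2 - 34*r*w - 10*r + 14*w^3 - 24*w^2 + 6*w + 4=4*r^3 + r^2*(34*w + 14) + r*(44*w^2 + 32*w + 4) + 14*w^3 + 6*w^2 - 14*w - 6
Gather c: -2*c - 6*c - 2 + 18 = 16 - 8*c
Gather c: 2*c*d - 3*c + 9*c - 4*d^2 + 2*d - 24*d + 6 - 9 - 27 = c*(2*d + 6) - 4*d^2 - 22*d - 30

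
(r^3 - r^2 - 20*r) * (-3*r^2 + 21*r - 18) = -3*r^5 + 24*r^4 + 21*r^3 - 402*r^2 + 360*r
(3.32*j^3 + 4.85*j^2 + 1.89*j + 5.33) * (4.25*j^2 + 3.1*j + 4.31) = 14.11*j^5 + 30.9045*j^4 + 37.3767*j^3 + 49.415*j^2 + 24.6689*j + 22.9723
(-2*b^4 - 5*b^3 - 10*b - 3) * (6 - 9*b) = 18*b^5 + 33*b^4 - 30*b^3 + 90*b^2 - 33*b - 18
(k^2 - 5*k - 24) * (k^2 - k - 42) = k^4 - 6*k^3 - 61*k^2 + 234*k + 1008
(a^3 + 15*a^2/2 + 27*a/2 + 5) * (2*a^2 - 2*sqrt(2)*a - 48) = 2*a^5 - 2*sqrt(2)*a^4 + 15*a^4 - 15*sqrt(2)*a^3 - 21*a^3 - 350*a^2 - 27*sqrt(2)*a^2 - 648*a - 10*sqrt(2)*a - 240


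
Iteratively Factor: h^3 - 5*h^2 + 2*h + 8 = (h + 1)*(h^2 - 6*h + 8) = (h - 2)*(h + 1)*(h - 4)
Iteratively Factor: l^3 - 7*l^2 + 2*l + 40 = (l - 5)*(l^2 - 2*l - 8) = (l - 5)*(l - 4)*(l + 2)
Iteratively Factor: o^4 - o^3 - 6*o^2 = (o)*(o^3 - o^2 - 6*o) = o*(o - 3)*(o^2 + 2*o) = o^2*(o - 3)*(o + 2)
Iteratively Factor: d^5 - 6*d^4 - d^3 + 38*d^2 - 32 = (d + 1)*(d^4 - 7*d^3 + 6*d^2 + 32*d - 32) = (d - 4)*(d + 1)*(d^3 - 3*d^2 - 6*d + 8) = (d - 4)^2*(d + 1)*(d^2 + d - 2) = (d - 4)^2*(d + 1)*(d + 2)*(d - 1)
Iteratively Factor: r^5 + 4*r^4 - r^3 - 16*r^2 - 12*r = (r - 2)*(r^4 + 6*r^3 + 11*r^2 + 6*r) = (r - 2)*(r + 2)*(r^3 + 4*r^2 + 3*r) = (r - 2)*(r + 2)*(r + 3)*(r^2 + r) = r*(r - 2)*(r + 2)*(r + 3)*(r + 1)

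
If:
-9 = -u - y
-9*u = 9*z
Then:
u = -z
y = z + 9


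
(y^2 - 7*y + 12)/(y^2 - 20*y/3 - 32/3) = 3*(-y^2 + 7*y - 12)/(-3*y^2 + 20*y + 32)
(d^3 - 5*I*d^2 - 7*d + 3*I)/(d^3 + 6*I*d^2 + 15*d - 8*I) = (d - 3*I)/(d + 8*I)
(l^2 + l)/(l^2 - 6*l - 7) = l/(l - 7)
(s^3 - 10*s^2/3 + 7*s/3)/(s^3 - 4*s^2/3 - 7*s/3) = (s - 1)/(s + 1)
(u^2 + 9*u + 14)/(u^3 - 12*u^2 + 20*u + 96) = (u + 7)/(u^2 - 14*u + 48)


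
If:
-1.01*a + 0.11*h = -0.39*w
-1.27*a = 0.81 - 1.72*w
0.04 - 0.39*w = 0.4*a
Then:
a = -0.21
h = -3.04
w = 0.32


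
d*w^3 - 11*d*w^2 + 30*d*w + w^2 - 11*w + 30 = (w - 6)*(w - 5)*(d*w + 1)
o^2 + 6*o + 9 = (o + 3)^2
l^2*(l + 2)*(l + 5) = l^4 + 7*l^3 + 10*l^2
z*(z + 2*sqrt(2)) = z^2 + 2*sqrt(2)*z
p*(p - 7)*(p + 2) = p^3 - 5*p^2 - 14*p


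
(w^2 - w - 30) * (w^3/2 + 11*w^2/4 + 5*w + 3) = w^5/2 + 9*w^4/4 - 51*w^3/4 - 169*w^2/2 - 153*w - 90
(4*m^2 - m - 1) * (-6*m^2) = -24*m^4 + 6*m^3 + 6*m^2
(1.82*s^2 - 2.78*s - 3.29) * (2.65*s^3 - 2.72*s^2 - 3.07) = 4.823*s^5 - 12.3174*s^4 - 1.1569*s^3 + 3.3614*s^2 + 8.5346*s + 10.1003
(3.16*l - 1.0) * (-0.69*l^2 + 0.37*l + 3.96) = -2.1804*l^3 + 1.8592*l^2 + 12.1436*l - 3.96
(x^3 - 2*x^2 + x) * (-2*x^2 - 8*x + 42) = -2*x^5 - 4*x^4 + 56*x^3 - 92*x^2 + 42*x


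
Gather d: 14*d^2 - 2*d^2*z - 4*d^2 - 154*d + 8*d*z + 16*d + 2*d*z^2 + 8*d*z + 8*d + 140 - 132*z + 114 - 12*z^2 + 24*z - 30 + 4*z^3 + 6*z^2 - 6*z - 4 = d^2*(10 - 2*z) + d*(2*z^2 + 16*z - 130) + 4*z^3 - 6*z^2 - 114*z + 220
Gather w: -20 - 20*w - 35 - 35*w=-55*w - 55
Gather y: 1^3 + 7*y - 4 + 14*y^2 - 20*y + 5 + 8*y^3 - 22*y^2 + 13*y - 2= 8*y^3 - 8*y^2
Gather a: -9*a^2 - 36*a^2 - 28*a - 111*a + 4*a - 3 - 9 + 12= -45*a^2 - 135*a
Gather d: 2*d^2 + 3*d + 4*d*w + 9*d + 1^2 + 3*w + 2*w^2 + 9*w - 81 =2*d^2 + d*(4*w + 12) + 2*w^2 + 12*w - 80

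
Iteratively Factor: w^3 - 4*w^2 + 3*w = (w)*(w^2 - 4*w + 3) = w*(w - 1)*(w - 3)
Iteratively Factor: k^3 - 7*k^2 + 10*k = (k - 5)*(k^2 - 2*k) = (k - 5)*(k - 2)*(k)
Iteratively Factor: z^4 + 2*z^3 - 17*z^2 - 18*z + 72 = (z - 2)*(z^3 + 4*z^2 - 9*z - 36) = (z - 2)*(z + 3)*(z^2 + z - 12) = (z - 3)*(z - 2)*(z + 3)*(z + 4)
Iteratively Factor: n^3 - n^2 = (n)*(n^2 - n) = n^2*(n - 1)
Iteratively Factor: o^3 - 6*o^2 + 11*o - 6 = (o - 3)*(o^2 - 3*o + 2) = (o - 3)*(o - 1)*(o - 2)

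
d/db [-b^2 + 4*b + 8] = 4 - 2*b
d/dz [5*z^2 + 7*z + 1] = 10*z + 7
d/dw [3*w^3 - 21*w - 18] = 9*w^2 - 21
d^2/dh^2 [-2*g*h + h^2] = 2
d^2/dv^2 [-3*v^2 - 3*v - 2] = -6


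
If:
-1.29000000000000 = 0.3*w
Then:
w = -4.30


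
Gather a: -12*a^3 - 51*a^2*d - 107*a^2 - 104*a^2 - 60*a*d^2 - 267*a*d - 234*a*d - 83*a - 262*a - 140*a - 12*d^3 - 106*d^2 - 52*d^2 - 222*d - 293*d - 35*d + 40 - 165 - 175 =-12*a^3 + a^2*(-51*d - 211) + a*(-60*d^2 - 501*d - 485) - 12*d^3 - 158*d^2 - 550*d - 300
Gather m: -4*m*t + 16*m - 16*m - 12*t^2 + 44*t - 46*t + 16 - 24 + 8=-4*m*t - 12*t^2 - 2*t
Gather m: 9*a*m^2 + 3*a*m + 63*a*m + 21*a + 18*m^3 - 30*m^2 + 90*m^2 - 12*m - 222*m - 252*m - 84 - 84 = 21*a + 18*m^3 + m^2*(9*a + 60) + m*(66*a - 486) - 168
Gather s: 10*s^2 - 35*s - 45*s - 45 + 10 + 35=10*s^2 - 80*s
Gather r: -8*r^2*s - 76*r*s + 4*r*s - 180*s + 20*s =-8*r^2*s - 72*r*s - 160*s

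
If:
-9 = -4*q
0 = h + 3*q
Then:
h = -27/4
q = 9/4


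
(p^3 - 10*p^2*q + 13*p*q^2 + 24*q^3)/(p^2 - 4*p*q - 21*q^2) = (-p^3 + 10*p^2*q - 13*p*q^2 - 24*q^3)/(-p^2 + 4*p*q + 21*q^2)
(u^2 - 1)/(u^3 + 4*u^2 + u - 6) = (u + 1)/(u^2 + 5*u + 6)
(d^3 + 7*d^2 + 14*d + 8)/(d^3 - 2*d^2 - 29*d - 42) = (d^2 + 5*d + 4)/(d^2 - 4*d - 21)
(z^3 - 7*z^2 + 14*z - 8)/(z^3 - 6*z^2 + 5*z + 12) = (z^2 - 3*z + 2)/(z^2 - 2*z - 3)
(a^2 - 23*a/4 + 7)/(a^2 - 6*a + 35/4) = (4*a^2 - 23*a + 28)/(4*a^2 - 24*a + 35)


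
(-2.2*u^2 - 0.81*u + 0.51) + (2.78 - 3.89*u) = -2.2*u^2 - 4.7*u + 3.29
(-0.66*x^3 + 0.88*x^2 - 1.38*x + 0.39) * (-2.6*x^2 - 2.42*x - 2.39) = 1.716*x^5 - 0.6908*x^4 + 3.0358*x^3 + 0.222399999999999*x^2 + 2.3544*x - 0.9321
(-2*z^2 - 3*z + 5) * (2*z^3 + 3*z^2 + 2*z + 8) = -4*z^5 - 12*z^4 - 3*z^3 - 7*z^2 - 14*z + 40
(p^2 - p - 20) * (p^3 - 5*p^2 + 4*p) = p^5 - 6*p^4 - 11*p^3 + 96*p^2 - 80*p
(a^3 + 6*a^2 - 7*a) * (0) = 0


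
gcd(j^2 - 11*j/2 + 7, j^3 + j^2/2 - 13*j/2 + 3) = j - 2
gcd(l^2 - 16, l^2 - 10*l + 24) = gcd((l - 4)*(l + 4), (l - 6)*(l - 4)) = l - 4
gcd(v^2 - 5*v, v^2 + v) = v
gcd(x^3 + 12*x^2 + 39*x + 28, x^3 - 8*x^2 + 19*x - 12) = 1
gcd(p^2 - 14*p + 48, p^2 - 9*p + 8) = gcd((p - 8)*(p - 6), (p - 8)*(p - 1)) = p - 8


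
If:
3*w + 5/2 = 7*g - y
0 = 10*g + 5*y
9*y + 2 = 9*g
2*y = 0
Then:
No Solution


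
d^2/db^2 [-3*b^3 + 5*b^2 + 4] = 10 - 18*b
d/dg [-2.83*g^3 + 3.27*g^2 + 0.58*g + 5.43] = -8.49*g^2 + 6.54*g + 0.58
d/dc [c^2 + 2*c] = 2*c + 2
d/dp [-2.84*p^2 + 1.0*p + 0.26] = 1.0 - 5.68*p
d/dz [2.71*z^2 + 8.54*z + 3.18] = 5.42*z + 8.54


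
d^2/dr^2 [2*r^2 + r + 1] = 4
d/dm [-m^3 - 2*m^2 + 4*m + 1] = -3*m^2 - 4*m + 4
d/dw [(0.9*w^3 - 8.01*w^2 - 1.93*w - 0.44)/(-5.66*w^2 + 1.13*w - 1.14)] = (-5.094*w^4 + 2.03400000000001*w^3 - 23.0531*w^2 + 13.282*w + 2.6974)/(32.0356*w^4 - 12.7916*w^3 + 14.1817*w^2 - 2.5764*w + 1.2996)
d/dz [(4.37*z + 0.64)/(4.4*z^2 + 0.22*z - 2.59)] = (19.228*z^2 + 0.9614*z - (4.37*z + 0.64)*(8.8*z + 0.22) - 11.3183)/(4.4*z^2 + 0.22*z - 2.59)^2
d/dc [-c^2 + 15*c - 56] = 15 - 2*c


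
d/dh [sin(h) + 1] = cos(h)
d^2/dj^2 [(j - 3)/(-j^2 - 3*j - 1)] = 2*(3*j*(j^2 + 3*j + 1) - (j - 3)*(2*j + 3)^2)/(j^2 + 3*j + 1)^3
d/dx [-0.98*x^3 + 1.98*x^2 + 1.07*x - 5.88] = -2.94*x^2 + 3.96*x + 1.07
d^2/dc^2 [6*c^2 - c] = 12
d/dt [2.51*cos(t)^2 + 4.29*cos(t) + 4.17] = -(5.02*cos(t) + 4.29)*sin(t)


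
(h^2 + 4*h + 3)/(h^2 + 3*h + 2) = (h + 3)/(h + 2)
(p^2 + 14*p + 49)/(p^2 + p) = (p^2 + 14*p + 49)/(p*(p + 1))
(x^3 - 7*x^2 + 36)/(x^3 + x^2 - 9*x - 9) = (x^2 - 4*x - 12)/(x^2 + 4*x + 3)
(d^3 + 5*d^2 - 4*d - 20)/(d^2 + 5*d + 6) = (d^2 + 3*d - 10)/(d + 3)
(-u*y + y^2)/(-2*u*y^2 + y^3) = (u - y)/(y*(2*u - y))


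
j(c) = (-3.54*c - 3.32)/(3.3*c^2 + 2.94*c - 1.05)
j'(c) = (-6.6*c - 2.94)*(-3.54*c - 3.32)/(3.3*c^2 + 2.94*c - 1.05)^2 - 3.54/(3.3*c^2 + 2.94*c - 1.05)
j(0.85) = -1.65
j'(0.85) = 2.76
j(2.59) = -0.44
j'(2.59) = 0.18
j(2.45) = -0.46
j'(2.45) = 0.20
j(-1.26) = 2.35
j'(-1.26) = 18.79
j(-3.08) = 0.36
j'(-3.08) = 0.13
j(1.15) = -1.10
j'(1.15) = 1.21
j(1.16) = -1.09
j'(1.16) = 1.18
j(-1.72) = 0.76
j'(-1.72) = 0.77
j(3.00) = -0.37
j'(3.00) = 0.13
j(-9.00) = 0.12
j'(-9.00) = 0.01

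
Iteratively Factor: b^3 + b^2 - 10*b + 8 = (b - 2)*(b^2 + 3*b - 4) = (b - 2)*(b - 1)*(b + 4)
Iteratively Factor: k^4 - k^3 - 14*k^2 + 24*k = (k)*(k^3 - k^2 - 14*k + 24) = k*(k + 4)*(k^2 - 5*k + 6) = k*(k - 2)*(k + 4)*(k - 3)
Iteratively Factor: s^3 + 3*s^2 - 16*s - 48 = (s + 3)*(s^2 - 16) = (s - 4)*(s + 3)*(s + 4)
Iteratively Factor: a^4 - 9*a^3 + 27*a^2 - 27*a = (a - 3)*(a^3 - 6*a^2 + 9*a) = a*(a - 3)*(a^2 - 6*a + 9) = a*(a - 3)^2*(a - 3)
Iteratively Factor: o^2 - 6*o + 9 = (o - 3)*(o - 3)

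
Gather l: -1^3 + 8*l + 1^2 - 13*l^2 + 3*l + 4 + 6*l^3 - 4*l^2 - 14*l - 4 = 6*l^3 - 17*l^2 - 3*l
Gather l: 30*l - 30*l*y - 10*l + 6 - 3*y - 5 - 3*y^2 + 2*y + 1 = l*(20 - 30*y) - 3*y^2 - y + 2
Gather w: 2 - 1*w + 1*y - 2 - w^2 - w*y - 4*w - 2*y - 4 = -w^2 + w*(-y - 5) - y - 4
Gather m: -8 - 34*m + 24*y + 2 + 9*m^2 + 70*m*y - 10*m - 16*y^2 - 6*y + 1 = 9*m^2 + m*(70*y - 44) - 16*y^2 + 18*y - 5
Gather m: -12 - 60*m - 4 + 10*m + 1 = -50*m - 15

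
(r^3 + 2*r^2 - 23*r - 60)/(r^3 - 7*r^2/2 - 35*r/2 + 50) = 2*(r + 3)/(2*r - 5)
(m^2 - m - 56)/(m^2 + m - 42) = (m - 8)/(m - 6)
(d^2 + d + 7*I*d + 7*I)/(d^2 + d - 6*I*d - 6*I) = (d + 7*I)/(d - 6*I)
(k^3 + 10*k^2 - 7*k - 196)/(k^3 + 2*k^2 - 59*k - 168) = (k^2 + 3*k - 28)/(k^2 - 5*k - 24)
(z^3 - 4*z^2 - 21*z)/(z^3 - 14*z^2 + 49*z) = (z + 3)/(z - 7)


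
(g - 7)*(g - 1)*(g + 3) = g^3 - 5*g^2 - 17*g + 21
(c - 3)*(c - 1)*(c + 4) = c^3 - 13*c + 12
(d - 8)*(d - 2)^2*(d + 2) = d^4 - 10*d^3 + 12*d^2 + 40*d - 64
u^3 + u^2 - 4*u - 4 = (u - 2)*(u + 1)*(u + 2)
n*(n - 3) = n^2 - 3*n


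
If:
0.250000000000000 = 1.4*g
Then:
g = 0.18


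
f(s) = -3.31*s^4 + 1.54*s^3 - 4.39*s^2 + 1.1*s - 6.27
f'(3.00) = -341.14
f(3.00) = -269.01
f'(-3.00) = 426.50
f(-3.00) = -358.77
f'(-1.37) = 55.84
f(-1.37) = -31.64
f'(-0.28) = 4.21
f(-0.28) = -6.98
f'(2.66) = -238.76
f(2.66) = -171.13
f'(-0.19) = 3.03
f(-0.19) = -6.65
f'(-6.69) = 4230.91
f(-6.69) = -7301.50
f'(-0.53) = 9.02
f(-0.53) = -8.58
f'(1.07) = -19.22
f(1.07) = -12.57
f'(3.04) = -354.87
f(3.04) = -282.93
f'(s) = -13.24*s^3 + 4.62*s^2 - 8.78*s + 1.1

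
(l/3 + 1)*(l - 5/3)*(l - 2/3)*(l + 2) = l^4/3 + 8*l^3/9 - 41*l^2/27 - 76*l/27 + 20/9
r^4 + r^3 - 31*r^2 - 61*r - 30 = (r - 6)*(r + 1)^2*(r + 5)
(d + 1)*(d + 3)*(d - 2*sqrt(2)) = d^3 - 2*sqrt(2)*d^2 + 4*d^2 - 8*sqrt(2)*d + 3*d - 6*sqrt(2)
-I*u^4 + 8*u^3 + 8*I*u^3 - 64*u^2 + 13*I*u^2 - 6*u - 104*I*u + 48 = (u - 8)*(u + I)*(u + 6*I)*(-I*u + 1)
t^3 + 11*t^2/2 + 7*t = t*(t + 2)*(t + 7/2)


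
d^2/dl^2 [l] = 0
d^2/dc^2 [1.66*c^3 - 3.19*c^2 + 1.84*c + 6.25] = 9.96*c - 6.38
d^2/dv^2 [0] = 0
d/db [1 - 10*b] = -10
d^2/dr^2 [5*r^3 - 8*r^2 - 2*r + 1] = 30*r - 16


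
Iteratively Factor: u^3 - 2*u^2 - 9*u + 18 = (u + 3)*(u^2 - 5*u + 6) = (u - 2)*(u + 3)*(u - 3)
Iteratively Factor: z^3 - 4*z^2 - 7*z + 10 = (z + 2)*(z^2 - 6*z + 5) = (z - 5)*(z + 2)*(z - 1)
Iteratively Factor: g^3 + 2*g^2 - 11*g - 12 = (g + 4)*(g^2 - 2*g - 3) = (g - 3)*(g + 4)*(g + 1)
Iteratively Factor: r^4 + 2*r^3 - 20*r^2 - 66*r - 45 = (r + 3)*(r^3 - r^2 - 17*r - 15) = (r + 1)*(r + 3)*(r^2 - 2*r - 15) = (r - 5)*(r + 1)*(r + 3)*(r + 3)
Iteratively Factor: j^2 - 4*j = (j - 4)*(j)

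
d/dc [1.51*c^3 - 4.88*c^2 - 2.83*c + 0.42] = 4.53*c^2 - 9.76*c - 2.83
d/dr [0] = 0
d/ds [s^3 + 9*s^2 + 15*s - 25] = 3*s^2 + 18*s + 15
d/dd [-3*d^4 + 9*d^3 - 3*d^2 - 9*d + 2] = -12*d^3 + 27*d^2 - 6*d - 9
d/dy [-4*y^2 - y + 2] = -8*y - 1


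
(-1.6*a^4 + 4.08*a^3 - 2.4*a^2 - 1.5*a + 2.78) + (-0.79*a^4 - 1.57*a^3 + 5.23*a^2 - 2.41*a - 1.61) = -2.39*a^4 + 2.51*a^3 + 2.83*a^2 - 3.91*a + 1.17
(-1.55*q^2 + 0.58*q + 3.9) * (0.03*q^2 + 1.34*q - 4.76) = -0.0465*q^4 - 2.0596*q^3 + 8.2722*q^2 + 2.4652*q - 18.564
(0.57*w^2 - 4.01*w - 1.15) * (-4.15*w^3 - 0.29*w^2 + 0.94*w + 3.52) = -2.3655*w^5 + 16.4762*w^4 + 6.4712*w^3 - 1.4295*w^2 - 15.1962*w - 4.048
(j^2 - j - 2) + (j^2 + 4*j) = 2*j^2 + 3*j - 2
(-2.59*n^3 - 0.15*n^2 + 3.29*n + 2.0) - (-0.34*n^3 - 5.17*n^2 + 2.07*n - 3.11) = -2.25*n^3 + 5.02*n^2 + 1.22*n + 5.11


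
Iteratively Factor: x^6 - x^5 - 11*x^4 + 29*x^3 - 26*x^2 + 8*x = (x - 2)*(x^5 + x^4 - 9*x^3 + 11*x^2 - 4*x) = (x - 2)*(x - 1)*(x^4 + 2*x^3 - 7*x^2 + 4*x) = (x - 2)*(x - 1)^2*(x^3 + 3*x^2 - 4*x) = (x - 2)*(x - 1)^2*(x + 4)*(x^2 - x) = (x - 2)*(x - 1)^3*(x + 4)*(x)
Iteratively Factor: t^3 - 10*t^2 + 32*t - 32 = (t - 2)*(t^2 - 8*t + 16) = (t - 4)*(t - 2)*(t - 4)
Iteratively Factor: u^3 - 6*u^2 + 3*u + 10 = (u - 2)*(u^2 - 4*u - 5) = (u - 5)*(u - 2)*(u + 1)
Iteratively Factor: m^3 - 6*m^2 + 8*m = (m - 2)*(m^2 - 4*m) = m*(m - 2)*(m - 4)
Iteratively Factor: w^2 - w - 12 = (w + 3)*(w - 4)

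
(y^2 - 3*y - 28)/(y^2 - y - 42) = (y + 4)/(y + 6)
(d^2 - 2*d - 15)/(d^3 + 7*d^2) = (d^2 - 2*d - 15)/(d^2*(d + 7))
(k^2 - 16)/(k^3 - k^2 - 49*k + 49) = (k^2 - 16)/(k^3 - k^2 - 49*k + 49)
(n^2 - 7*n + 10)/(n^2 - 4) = (n - 5)/(n + 2)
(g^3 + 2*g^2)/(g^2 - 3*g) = g*(g + 2)/(g - 3)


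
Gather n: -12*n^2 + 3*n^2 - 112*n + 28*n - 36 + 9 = -9*n^2 - 84*n - 27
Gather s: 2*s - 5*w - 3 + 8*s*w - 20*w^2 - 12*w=s*(8*w + 2) - 20*w^2 - 17*w - 3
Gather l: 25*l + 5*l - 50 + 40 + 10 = 30*l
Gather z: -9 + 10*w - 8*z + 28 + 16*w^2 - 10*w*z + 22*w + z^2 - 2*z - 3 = 16*w^2 + 32*w + z^2 + z*(-10*w - 10) + 16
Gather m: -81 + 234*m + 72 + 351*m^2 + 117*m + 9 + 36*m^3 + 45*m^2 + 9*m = 36*m^3 + 396*m^2 + 360*m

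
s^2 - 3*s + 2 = (s - 2)*(s - 1)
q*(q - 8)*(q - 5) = q^3 - 13*q^2 + 40*q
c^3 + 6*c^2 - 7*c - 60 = (c - 3)*(c + 4)*(c + 5)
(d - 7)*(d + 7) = d^2 - 49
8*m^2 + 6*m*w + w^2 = (2*m + w)*(4*m + w)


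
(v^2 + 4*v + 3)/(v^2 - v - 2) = (v + 3)/(v - 2)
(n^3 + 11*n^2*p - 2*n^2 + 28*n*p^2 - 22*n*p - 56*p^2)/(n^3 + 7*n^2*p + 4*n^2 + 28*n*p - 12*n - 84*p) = (n + 4*p)/(n + 6)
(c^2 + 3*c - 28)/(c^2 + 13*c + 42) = (c - 4)/(c + 6)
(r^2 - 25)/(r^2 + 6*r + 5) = (r - 5)/(r + 1)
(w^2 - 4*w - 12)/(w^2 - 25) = (w^2 - 4*w - 12)/(w^2 - 25)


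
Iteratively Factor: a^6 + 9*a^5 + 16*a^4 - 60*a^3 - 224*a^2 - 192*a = (a + 4)*(a^5 + 5*a^4 - 4*a^3 - 44*a^2 - 48*a) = (a + 2)*(a + 4)*(a^4 + 3*a^3 - 10*a^2 - 24*a) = (a + 2)*(a + 4)^2*(a^3 - a^2 - 6*a) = (a + 2)^2*(a + 4)^2*(a^2 - 3*a) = (a - 3)*(a + 2)^2*(a + 4)^2*(a)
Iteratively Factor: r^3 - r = (r + 1)*(r^2 - r) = (r - 1)*(r + 1)*(r)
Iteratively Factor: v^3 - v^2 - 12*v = (v - 4)*(v^2 + 3*v) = (v - 4)*(v + 3)*(v)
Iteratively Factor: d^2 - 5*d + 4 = (d - 1)*(d - 4)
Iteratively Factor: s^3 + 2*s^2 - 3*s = (s + 3)*(s^2 - s) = s*(s + 3)*(s - 1)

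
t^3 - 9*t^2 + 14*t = t*(t - 7)*(t - 2)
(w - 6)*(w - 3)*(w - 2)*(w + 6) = w^4 - 5*w^3 - 30*w^2 + 180*w - 216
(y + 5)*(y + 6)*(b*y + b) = b*y^3 + 12*b*y^2 + 41*b*y + 30*b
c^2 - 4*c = c*(c - 4)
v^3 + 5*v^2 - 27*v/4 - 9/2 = (v - 3/2)*(v + 1/2)*(v + 6)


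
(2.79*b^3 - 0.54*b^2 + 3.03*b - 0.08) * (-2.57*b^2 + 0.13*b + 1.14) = -7.1703*b^5 + 1.7505*b^4 - 4.6767*b^3 - 0.0161000000000001*b^2 + 3.4438*b - 0.0912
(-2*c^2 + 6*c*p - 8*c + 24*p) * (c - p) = -2*c^3 + 8*c^2*p - 8*c^2 - 6*c*p^2 + 32*c*p - 24*p^2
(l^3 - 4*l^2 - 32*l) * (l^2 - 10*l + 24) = l^5 - 14*l^4 + 32*l^3 + 224*l^2 - 768*l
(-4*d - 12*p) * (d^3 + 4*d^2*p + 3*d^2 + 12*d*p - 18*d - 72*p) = -4*d^4 - 28*d^3*p - 12*d^3 - 48*d^2*p^2 - 84*d^2*p + 72*d^2 - 144*d*p^2 + 504*d*p + 864*p^2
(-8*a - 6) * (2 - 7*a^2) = 56*a^3 + 42*a^2 - 16*a - 12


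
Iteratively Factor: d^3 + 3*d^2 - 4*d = (d - 1)*(d^2 + 4*d) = (d - 1)*(d + 4)*(d)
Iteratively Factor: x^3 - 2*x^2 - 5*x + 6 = (x + 2)*(x^2 - 4*x + 3) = (x - 3)*(x + 2)*(x - 1)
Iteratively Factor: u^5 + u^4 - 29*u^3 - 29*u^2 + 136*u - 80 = (u + 4)*(u^4 - 3*u^3 - 17*u^2 + 39*u - 20) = (u + 4)^2*(u^3 - 7*u^2 + 11*u - 5) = (u - 1)*(u + 4)^2*(u^2 - 6*u + 5) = (u - 1)^2*(u + 4)^2*(u - 5)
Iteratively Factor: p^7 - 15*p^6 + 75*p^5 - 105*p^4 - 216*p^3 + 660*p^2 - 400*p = (p)*(p^6 - 15*p^5 + 75*p^4 - 105*p^3 - 216*p^2 + 660*p - 400) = p*(p - 5)*(p^5 - 10*p^4 + 25*p^3 + 20*p^2 - 116*p + 80) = p*(p - 5)*(p - 2)*(p^4 - 8*p^3 + 9*p^2 + 38*p - 40) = p*(p - 5)^2*(p - 2)*(p^3 - 3*p^2 - 6*p + 8) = p*(p - 5)^2*(p - 2)*(p + 2)*(p^2 - 5*p + 4) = p*(p - 5)^2*(p - 4)*(p - 2)*(p + 2)*(p - 1)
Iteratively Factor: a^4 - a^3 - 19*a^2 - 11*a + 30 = (a - 1)*(a^3 - 19*a - 30) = (a - 1)*(a + 2)*(a^2 - 2*a - 15) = (a - 5)*(a - 1)*(a + 2)*(a + 3)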